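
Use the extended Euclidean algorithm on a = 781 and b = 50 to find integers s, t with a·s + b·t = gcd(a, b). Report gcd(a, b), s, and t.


Euclidean algorithm on (781, 50) — divide until remainder is 0:
  781 = 15 · 50 + 31
  50 = 1 · 31 + 19
  31 = 1 · 19 + 12
  19 = 1 · 12 + 7
  12 = 1 · 7 + 5
  7 = 1 · 5 + 2
  5 = 2 · 2 + 1
  2 = 2 · 1 + 0
gcd(781, 50) = 1.
Track Bezout coefficients alongside the remainders: start with r₀ = 781 = a·1 + b·0 (s = 1, t = 0) and r₁ = 50 = a·0 + b·1 (s = 0, t = 1); each new remainder r_{k+1} = r_{k-1} − q_k·r_k inherits s_{k+1} = s_{k-1} − q_k·s_k, t_{k+1} = t_{k-1} − q_k·t_k, so r_k = a·s_k + b·t_k at every step:
  q = 15: r = 31, s = 1 − 15·0 = 1, t = 0 − 15·1 = -15  (check: 781·1 + 50·(-15) = 31)
  q = 1: r = 19, s = 0 − 1·1 = -1, t = 1 − 1·(-15) = 16  (check: 781·(-1) + 50·16 = 19)
  q = 1: r = 12, s = 1 − 1·(-1) = 2, t = -15 − 1·16 = -31  (check: 781·2 + 50·(-31) = 12)
  q = 1: r = 7, s = -1 − 1·2 = -3, t = 16 − 1·(-31) = 47  (check: 781·(-3) + 50·47 = 7)
  q = 1: r = 5, s = 2 − 1·(-3) = 5, t = -31 − 1·47 = -78  (check: 781·5 + 50·(-78) = 5)
  q = 1: r = 2, s = -3 − 1·5 = -8, t = 47 − 1·(-78) = 125  (check: 781·(-8) + 50·125 = 2)
  q = 2: r = 1, s = 5 − 2·(-8) = 21, t = -78 − 2·125 = -328  (check: 781·21 + 50·(-328) = 1)
The row with r = 1 (the gcd) gives the Bezout coefficients s = 21, t = -328.
Result: 781 · (21) + 50 · (-328) = 1.

gcd(781, 50) = 1; s = 21, t = -328 (check: 781·21 + 50·(-328) = 1).


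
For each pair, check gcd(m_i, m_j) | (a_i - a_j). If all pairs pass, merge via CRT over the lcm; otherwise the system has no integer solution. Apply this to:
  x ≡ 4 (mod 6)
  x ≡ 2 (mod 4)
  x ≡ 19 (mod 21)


Moduli 6, 4, 21 are not pairwise coprime, so CRT works modulo lcm(m_i) when all pairwise compatibility conditions hold.
Pairwise compatibility: gcd(m_i, m_j) must divide a_i - a_j for every pair.
Merge one congruence at a time:
  Start: x ≡ 4 (mod 6).
  Combine with x ≡ 2 (mod 4): gcd(6, 4) = 2; 2 - 4 = -2, which IS divisible by 2, so compatible.
    Write x = 4 + 6·t and substitute into x ≡ 2 (mod 4): 6·t ≡ 2 − 4 = -2 (mod 4).
    Divide the congruence (and modulus) by g = 2: 3·t ≡ -1 (mod 2).
    Reduce coefficients mod 2: 1·t ≡ 1 (mod 2).
    So t ≡ 1 (mod 2).
    Then x = 4 + 6·1 = 10, valid modulo lcm(6, 4) = 12: x ≡ 10 (mod 12).
  Combine with x ≡ 19 (mod 21): gcd(12, 21) = 3; 19 - 10 = 9, which IS divisible by 3, so compatible.
    Write x = 10 + 12·t and substitute into x ≡ 19 (mod 21): 12·t ≡ 19 − 10 = 9 (mod 21).
    Divide the congruence (and modulus) by g = 3: 4·t ≡ 3 (mod 7).
    The inverse of 4 mod 7 is 2 (since 4·2 = 8 = 1·7 + 1), so t ≡ 2·3 = 6 ≡ 6 (mod 7).
    Then x = 10 + 12·6 = 82, valid modulo lcm(12, 21) = 84: x ≡ 82 (mod 84).
Verify: 82 mod 6 = 4, 82 mod 4 = 2, 82 mod 21 = 19.

x ≡ 82 (mod 84).


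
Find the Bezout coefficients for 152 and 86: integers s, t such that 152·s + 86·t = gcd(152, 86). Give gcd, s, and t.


Euclidean algorithm on (152, 86) — divide until remainder is 0:
  152 = 1 · 86 + 66
  86 = 1 · 66 + 20
  66 = 3 · 20 + 6
  20 = 3 · 6 + 2
  6 = 3 · 2 + 0
gcd(152, 86) = 2.
Track Bezout coefficients alongside the remainders: start with r₀ = 152 = a·1 + b·0 (s = 1, t = 0) and r₁ = 86 = a·0 + b·1 (s = 0, t = 1); each new remainder r_{k+1} = r_{k-1} − q_k·r_k inherits s_{k+1} = s_{k-1} − q_k·s_k, t_{k+1} = t_{k-1} − q_k·t_k, so r_k = a·s_k + b·t_k at every step:
  q = 1: r = 66, s = 1 − 1·0 = 1, t = 0 − 1·1 = -1  (check: 152·1 + 86·(-1) = 66)
  q = 1: r = 20, s = 0 − 1·1 = -1, t = 1 − 1·(-1) = 2  (check: 152·(-1) + 86·2 = 20)
  q = 3: r = 6, s = 1 − 3·(-1) = 4, t = -1 − 3·2 = -7  (check: 152·4 + 86·(-7) = 6)
  q = 3: r = 2, s = -1 − 3·4 = -13, t = 2 − 3·(-7) = 23  (check: 152·(-13) + 86·23 = 2)
The row with r = 2 (the gcd) gives the Bezout coefficients s = -13, t = 23.
Result: 152 · (-13) + 86 · (23) = 2.

gcd(152, 86) = 2; s = -13, t = 23 (check: 152·(-13) + 86·23 = 2).


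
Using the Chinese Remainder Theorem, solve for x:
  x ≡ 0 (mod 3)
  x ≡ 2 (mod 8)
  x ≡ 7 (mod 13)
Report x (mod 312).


Moduli 3, 8, 13 are pairwise coprime; by CRT there is a unique solution modulo M = 3 · 8 · 13 = 312.
Solve pairwise, accumulating the modulus:
  Start with x ≡ 0 (mod 3).
  Combine with x ≡ 2 (mod 8): since gcd(3, 8) = 1, we get a unique residue mod 24.
    Write x = 0 + 3·t and substitute into x ≡ 2 (mod 8): 3·t ≡ 2 − 0 = 2 (mod 8).
    The inverse of 3 mod 8 is 3 (since 3·3 = 9 = 1·8 + 1), so t ≡ 3·2 = 6 ≡ 6 (mod 8).
    Then x = 0 + 3·6 = 18, valid modulo lcm(3, 8) = 24: x ≡ 18 (mod 24).
  Combine with x ≡ 7 (mod 13): since gcd(24, 13) = 1, we get a unique residue mod 312.
    Write x = 18 + 24·t and substitute into x ≡ 7 (mod 13): 24·t ≡ 7 − 18 = -11 (mod 13).
    Reduce coefficients mod 13: 11·t ≡ 2 (mod 13).
    The inverse of 11 mod 13 is 6 (since 11·6 = 66 = 5·13 + 1), so t ≡ 6·2 = 12 ≡ 12 (mod 13).
    Then x = 18 + 24·12 = 306, valid modulo lcm(24, 13) = 312: x ≡ 306 (mod 312).
Verify: 306 mod 3 = 0 ✓, 306 mod 8 = 2 ✓, 306 mod 13 = 7 ✓.

x ≡ 306 (mod 312).


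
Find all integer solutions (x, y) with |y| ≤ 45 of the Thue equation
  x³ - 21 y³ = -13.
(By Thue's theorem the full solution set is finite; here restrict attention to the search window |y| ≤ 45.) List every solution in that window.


The equation is x³ - 21y³ = -13. For fixed y, x³ = 21·y³ − 13, so a solution requires the RHS to be a perfect cube.
Strategy: iterate y from -45 to 45, compute RHS = 21·y³ − 13, and check whether it is a (positive or negative) perfect cube.
Check small values of y:
  y = 0: RHS = -13 is not a perfect cube.
  y = 1: RHS = 8 = (2)³ ⇒ x = 2 works.
  y = -1: RHS = -34 is not a perfect cube.
  y = 2: RHS = 155 is not a perfect cube.
  y = -2: RHS = -181 is not a perfect cube.
  y = 3: RHS = 554 is not a perfect cube.
  y = -3: RHS = -580 is not a perfect cube.
Continuing, at y = 4: RHS = 1331 = (11)³ ⇒ x = 11 works.
Searching the remaining y in |y| ≤ 45 finds no further solutions.
Collected solutions: (2, 1), (11, 4).

Solutions (with |y| ≤ 45): (2, 1), (11, 4).


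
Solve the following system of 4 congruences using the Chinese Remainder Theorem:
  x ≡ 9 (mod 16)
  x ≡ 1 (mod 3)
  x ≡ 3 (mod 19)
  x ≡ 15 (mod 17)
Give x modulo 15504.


Product of moduli M = 16 · 3 · 19 · 17 = 15504.
Merge one congruence at a time:
  Start: x ≡ 9 (mod 16).
  Combine with x ≡ 1 (mod 3); new modulus lcm = 48.
    Write x = 9 + 16·t and substitute into x ≡ 1 (mod 3): 16·t ≡ 1 − 9 = -8 (mod 3).
    Reduce coefficients mod 3: 1·t ≡ 1 (mod 3).
    So t ≡ 1 (mod 3).
    Then x = 9 + 16·1 = 25, valid modulo lcm(16, 3) = 48: x ≡ 25 (mod 48).
  Combine with x ≡ 3 (mod 19); new modulus lcm = 912.
    Write x = 25 + 48·t and substitute into x ≡ 3 (mod 19): 48·t ≡ 3 − 25 = -22 (mod 19).
    Reduce coefficients mod 19: 10·t ≡ 16 (mod 19).
    The inverse of 10 mod 19 is 2 (since 10·2 = 20 = 1·19 + 1), so t ≡ 2·16 = 32 ≡ 13 (mod 19).
    Then x = 25 + 48·13 = 649, valid modulo lcm(48, 19) = 912: x ≡ 649 (mod 912).
  Combine with x ≡ 15 (mod 17); new modulus lcm = 15504.
    Write x = 649 + 912·t and substitute into x ≡ 15 (mod 17): 912·t ≡ 15 − 649 = -634 (mod 17).
    Reduce coefficients mod 17: 11·t ≡ 12 (mod 17).
    The inverse of 11 mod 17 is 14 (since 11·14 = 154 = 9·17 + 1), so t ≡ 14·12 = 168 ≡ 15 (mod 17).
    Then x = 649 + 912·15 = 14329, valid modulo lcm(912, 17) = 15504: x ≡ 14329 (mod 15504).
Verify against each original: 14329 mod 16 = 9, 14329 mod 3 = 1, 14329 mod 19 = 3, 14329 mod 17 = 15.

x ≡ 14329 (mod 15504).


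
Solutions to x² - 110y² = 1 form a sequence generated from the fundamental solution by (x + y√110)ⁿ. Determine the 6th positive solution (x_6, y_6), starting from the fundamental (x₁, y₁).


Step 1: Find the fundamental solution (x₁, y₁) of x² - 110y² = 1.
  Expand √110 as a continued fraction. a₀ = ⌊√110⌋ = 10; iterate m_{k+1} = d_k·a_k − m_k, d_{k+1} = (110 − m_{k+1}²)/d_k, a_{k+1} = ⌊(a₀ + m_{k+1})/d_{k+1}⌋ (starting m₀ = 0, d₀ = 1), with convergents p_k = a_k·p_{k-1} + p_{k-2}, q_k = a_k·q_{k-1} + q_{k-2} (p₋₁ = 1, q₋₁ = 0):
  k = 0: a₀ = 10; p₀/q₀ = 10/1; p₀² − 110·q₀² = 100 − 110 = -10.
  k = 1: m = 10, d = 10, a = ⌊(10 + 10)/10⌋ = 2; p/q = (2·10 + 1)/(2·1 + 0) = 21/2; p² − 110·q² = 441 − 440 = 1.
  The first convergent with p² − 110·q² = 1 gives the fundamental solution (x₁, y₁) = (21, 2).
Step 2: Apply the recurrence (x_{n+1}, y_{n+1}) = (x₁x_n + 110y₁y_n, x₁y_n + y₁x_n) repeatedly.
  From (x_1, y_1) = (21, 2): x_2 = 21·21 + 110·2·2 = 881; y_2 = 21·2 + 2·21 = 84.
  From (x_2, y_2) = (881, 84): x_3 = 21·881 + 110·2·84 = 36981; y_3 = 21·84 + 2·881 = 3526.
  From (x_3, y_3) = (36981, 3526): x_4 = 21·36981 + 110·2·3526 = 1552321; y_4 = 21·3526 + 2·36981 = 148008.
  From (x_4, y_4) = (1552321, 148008): x_5 = 21·1552321 + 110·2·148008 = 65160501; y_5 = 21·148008 + 2·1552321 = 6212810.
  From (x_5, y_5) = (65160501, 6212810): x_6 = 21·65160501 + 110·2·6212810 = 2735188721; y_6 = 21·6212810 + 2·65160501 = 260790012.
Step 3: Verify x_6² - 110·y_6² = 7481257339485615841 - 7481257339485615840 = 1 (should be 1). ✓

(x_1, y_1) = (21, 2); (x_6, y_6) = (2735188721, 260790012).


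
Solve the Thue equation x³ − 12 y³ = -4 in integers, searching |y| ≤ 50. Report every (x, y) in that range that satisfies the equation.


The equation is x³ - 12y³ = -4. For fixed y, x³ = 12·y³ − 4, so a solution requires the RHS to be a perfect cube.
Strategy: iterate y from -50 to 50, compute RHS = 12·y³ − 4, and check whether it is a (positive or negative) perfect cube.
Check small values of y:
  y = 0: RHS = -4 is not a perfect cube.
  y = 1: RHS = 8 = (2)³ ⇒ x = 2 works.
  y = -1: RHS = -16 is not a perfect cube.
  y = 2: RHS = 92 is not a perfect cube.
  y = -2: RHS = -100 is not a perfect cube.
  y = 3: RHS = 320 is not a perfect cube.
  y = -3: RHS = -328 is not a perfect cube.
Continuing the search up to |y| = 50 finds no further solutions beyond those listed.
Collected solutions: (2, 1).

Solutions (with |y| ≤ 50): (2, 1).


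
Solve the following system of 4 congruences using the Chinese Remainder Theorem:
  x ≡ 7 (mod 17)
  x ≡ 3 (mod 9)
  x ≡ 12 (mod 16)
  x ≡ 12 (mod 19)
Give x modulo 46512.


Product of moduli M = 17 · 9 · 16 · 19 = 46512.
Merge one congruence at a time:
  Start: x ≡ 7 (mod 17).
  Combine with x ≡ 3 (mod 9); new modulus lcm = 153.
    Write x = 7 + 17·t and substitute into x ≡ 3 (mod 9): 17·t ≡ 3 − 7 = -4 (mod 9).
    Reduce coefficients mod 9: 8·t ≡ 5 (mod 9).
    The inverse of 8 mod 9 is 8 (since 8·8 = 64 = 7·9 + 1), so t ≡ 8·5 = 40 ≡ 4 (mod 9).
    Then x = 7 + 17·4 = 75, valid modulo lcm(17, 9) = 153: x ≡ 75 (mod 153).
  Combine with x ≡ 12 (mod 16); new modulus lcm = 2448.
    Write x = 75 + 153·t and substitute into x ≡ 12 (mod 16): 153·t ≡ 12 − 75 = -63 (mod 16).
    Reduce coefficients mod 16: 9·t ≡ 1 (mod 16).
    The inverse of 9 mod 16 is 9 (since 9·9 = 81 = 5·16 + 1), so t ≡ 9·1 = 9 ≡ 9 (mod 16).
    Then x = 75 + 153·9 = 1452, valid modulo lcm(153, 16) = 2448: x ≡ 1452 (mod 2448).
  Combine with x ≡ 12 (mod 19); new modulus lcm = 46512.
    Write x = 1452 + 2448·t and substitute into x ≡ 12 (mod 19): 2448·t ≡ 12 − 1452 = -1440 (mod 19).
    Reduce coefficients mod 19: 16·t ≡ 4 (mod 19).
    The inverse of 16 mod 19 is 6 (since 16·6 = 96 = 5·19 + 1), so t ≡ 6·4 = 24 ≡ 5 (mod 19).
    Then x = 1452 + 2448·5 = 13692, valid modulo lcm(2448, 19) = 46512: x ≡ 13692 (mod 46512).
Verify against each original: 13692 mod 17 = 7, 13692 mod 9 = 3, 13692 mod 16 = 12, 13692 mod 19 = 12.

x ≡ 13692 (mod 46512).


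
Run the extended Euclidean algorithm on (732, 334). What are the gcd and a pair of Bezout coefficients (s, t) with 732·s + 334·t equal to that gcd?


Euclidean algorithm on (732, 334) — divide until remainder is 0:
  732 = 2 · 334 + 64
  334 = 5 · 64 + 14
  64 = 4 · 14 + 8
  14 = 1 · 8 + 6
  8 = 1 · 6 + 2
  6 = 3 · 2 + 0
gcd(732, 334) = 2.
Track Bezout coefficients alongside the remainders: start with r₀ = 732 = a·1 + b·0 (s = 1, t = 0) and r₁ = 334 = a·0 + b·1 (s = 0, t = 1); each new remainder r_{k+1} = r_{k-1} − q_k·r_k inherits s_{k+1} = s_{k-1} − q_k·s_k, t_{k+1} = t_{k-1} − q_k·t_k, so r_k = a·s_k + b·t_k at every step:
  q = 2: r = 64, s = 1 − 2·0 = 1, t = 0 − 2·1 = -2  (check: 732·1 + 334·(-2) = 64)
  q = 5: r = 14, s = 0 − 5·1 = -5, t = 1 − 5·(-2) = 11  (check: 732·(-5) + 334·11 = 14)
  q = 4: r = 8, s = 1 − 4·(-5) = 21, t = -2 − 4·11 = -46  (check: 732·21 + 334·(-46) = 8)
  q = 1: r = 6, s = -5 − 1·21 = -26, t = 11 − 1·(-46) = 57  (check: 732·(-26) + 334·57 = 6)
  q = 1: r = 2, s = 21 − 1·(-26) = 47, t = -46 − 1·57 = -103  (check: 732·47 + 334·(-103) = 2)
The row with r = 2 (the gcd) gives the Bezout coefficients s = 47, t = -103.
Result: 732 · (47) + 334 · (-103) = 2.

gcd(732, 334) = 2; s = 47, t = -103 (check: 732·47 + 334·(-103) = 2).


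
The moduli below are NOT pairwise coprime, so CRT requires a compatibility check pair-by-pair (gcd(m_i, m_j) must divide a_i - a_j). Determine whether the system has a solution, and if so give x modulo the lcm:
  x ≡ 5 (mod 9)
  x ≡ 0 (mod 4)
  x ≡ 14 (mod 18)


Moduli 9, 4, 18 are not pairwise coprime, so CRT works modulo lcm(m_i) when all pairwise compatibility conditions hold.
Pairwise compatibility: gcd(m_i, m_j) must divide a_i - a_j for every pair.
Merge one congruence at a time:
  Start: x ≡ 5 (mod 9).
  Combine with x ≡ 0 (mod 4): gcd(9, 4) = 1; 0 - 5 = -5, which IS divisible by 1, so compatible.
    Write x = 5 + 9·t and substitute into x ≡ 0 (mod 4): 9·t ≡ 0 − 5 = -5 (mod 4).
    Reduce coefficients mod 4: 1·t ≡ 3 (mod 4).
    So t ≡ 3 (mod 4).
    Then x = 5 + 9·3 = 32, valid modulo lcm(9, 4) = 36: x ≡ 32 (mod 36).
  Combine with x ≡ 14 (mod 18): gcd(36, 18) = 18; 14 - 32 = -18, which IS divisible by 18, so compatible.
    Write x = 32 + 36·t and substitute into x ≡ 14 (mod 18): 36·t ≡ 14 − 32 = -18 (mod 18).
    Divide the congruence (and modulus) by g = 18: 2·t ≡ -1 (mod 1).
    Modulo 1 every t works; take t = 0.
    Then x = 32 + 36·0 = 32, valid modulo lcm(36, 18) = 36: x ≡ 32 (mod 36).
Verify: 32 mod 9 = 5, 32 mod 4 = 0, 32 mod 18 = 14.

x ≡ 32 (mod 36).


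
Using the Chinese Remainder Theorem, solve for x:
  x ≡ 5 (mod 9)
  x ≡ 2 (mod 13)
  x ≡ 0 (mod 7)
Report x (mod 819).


Moduli 9, 13, 7 are pairwise coprime; by CRT there is a unique solution modulo M = 9 · 13 · 7 = 819.
Solve pairwise, accumulating the modulus:
  Start with x ≡ 5 (mod 9).
  Combine with x ≡ 2 (mod 13): since gcd(9, 13) = 1, we get a unique residue mod 117.
    Write x = 5 + 9·t and substitute into x ≡ 2 (mod 13): 9·t ≡ 2 − 5 = -3 (mod 13).
    Reduce coefficients mod 13: 9·t ≡ 10 (mod 13).
    The inverse of 9 mod 13 is 3 (since 9·3 = 27 = 2·13 + 1), so t ≡ 3·10 = 30 ≡ 4 (mod 13).
    Then x = 5 + 9·4 = 41, valid modulo lcm(9, 13) = 117: x ≡ 41 (mod 117).
  Combine with x ≡ 0 (mod 7): since gcd(117, 7) = 1, we get a unique residue mod 819.
    Write x = 41 + 117·t and substitute into x ≡ 0 (mod 7): 117·t ≡ 0 − 41 = -41 (mod 7).
    Reduce coefficients mod 7: 5·t ≡ 1 (mod 7).
    The inverse of 5 mod 7 is 3 (since 5·3 = 15 = 2·7 + 1), so t ≡ 3·1 = 3 ≡ 3 (mod 7).
    Then x = 41 + 117·3 = 392, valid modulo lcm(117, 7) = 819: x ≡ 392 (mod 819).
Verify: 392 mod 9 = 5 ✓, 392 mod 13 = 2 ✓, 392 mod 7 = 0 ✓.

x ≡ 392 (mod 819).


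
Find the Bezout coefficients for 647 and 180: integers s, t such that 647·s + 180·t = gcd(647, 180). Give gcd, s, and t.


Euclidean algorithm on (647, 180) — divide until remainder is 0:
  647 = 3 · 180 + 107
  180 = 1 · 107 + 73
  107 = 1 · 73 + 34
  73 = 2 · 34 + 5
  34 = 6 · 5 + 4
  5 = 1 · 4 + 1
  4 = 4 · 1 + 0
gcd(647, 180) = 1.
Track Bezout coefficients alongside the remainders: start with r₀ = 647 = a·1 + b·0 (s = 1, t = 0) and r₁ = 180 = a·0 + b·1 (s = 0, t = 1); each new remainder r_{k+1} = r_{k-1} − q_k·r_k inherits s_{k+1} = s_{k-1} − q_k·s_k, t_{k+1} = t_{k-1} − q_k·t_k, so r_k = a·s_k + b·t_k at every step:
  q = 3: r = 107, s = 1 − 3·0 = 1, t = 0 − 3·1 = -3  (check: 647·1 + 180·(-3) = 107)
  q = 1: r = 73, s = 0 − 1·1 = -1, t = 1 − 1·(-3) = 4  (check: 647·(-1) + 180·4 = 73)
  q = 1: r = 34, s = 1 − 1·(-1) = 2, t = -3 − 1·4 = -7  (check: 647·2 + 180·(-7) = 34)
  q = 2: r = 5, s = -1 − 2·2 = -5, t = 4 − 2·(-7) = 18  (check: 647·(-5) + 180·18 = 5)
  q = 6: r = 4, s = 2 − 6·(-5) = 32, t = -7 − 6·18 = -115  (check: 647·32 + 180·(-115) = 4)
  q = 1: r = 1, s = -5 − 1·32 = -37, t = 18 − 1·(-115) = 133  (check: 647·(-37) + 180·133 = 1)
The row with r = 1 (the gcd) gives the Bezout coefficients s = -37, t = 133.
Result: 647 · (-37) + 180 · (133) = 1.

gcd(647, 180) = 1; s = -37, t = 133 (check: 647·(-37) + 180·133 = 1).


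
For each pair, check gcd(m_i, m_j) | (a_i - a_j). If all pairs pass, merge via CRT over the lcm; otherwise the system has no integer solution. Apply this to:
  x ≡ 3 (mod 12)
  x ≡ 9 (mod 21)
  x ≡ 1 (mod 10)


Moduli 12, 21, 10 are not pairwise coprime, so CRT works modulo lcm(m_i) when all pairwise compatibility conditions hold.
Pairwise compatibility: gcd(m_i, m_j) must divide a_i - a_j for every pair.
Merge one congruence at a time:
  Start: x ≡ 3 (mod 12).
  Combine with x ≡ 9 (mod 21): gcd(12, 21) = 3; 9 - 3 = 6, which IS divisible by 3, so compatible.
    Write x = 3 + 12·t and substitute into x ≡ 9 (mod 21): 12·t ≡ 9 − 3 = 6 (mod 21).
    Divide the congruence (and modulus) by g = 3: 4·t ≡ 2 (mod 7).
    The inverse of 4 mod 7 is 2 (since 4·2 = 8 = 1·7 + 1), so t ≡ 2·2 = 4 ≡ 4 (mod 7).
    Then x = 3 + 12·4 = 51, valid modulo lcm(12, 21) = 84: x ≡ 51 (mod 84).
  Combine with x ≡ 1 (mod 10): gcd(84, 10) = 2; 1 - 51 = -50, which IS divisible by 2, so compatible.
    Write x = 51 + 84·t and substitute into x ≡ 1 (mod 10): 84·t ≡ 1 − 51 = -50 (mod 10).
    Divide the congruence (and modulus) by g = 2: 42·t ≡ -25 (mod 5).
    Reduce coefficients mod 5: 2·t ≡ 0 (mod 5).
    The inverse of 2 mod 5 is 3 (since 2·3 = 6 = 1·5 + 1), so t ≡ 3·0 = 0 ≡ 0 (mod 5).
    Then x = 51 + 84·0 = 51, valid modulo lcm(84, 10) = 420: x ≡ 51 (mod 420).
Verify: 51 mod 12 = 3, 51 mod 21 = 9, 51 mod 10 = 1.

x ≡ 51 (mod 420).


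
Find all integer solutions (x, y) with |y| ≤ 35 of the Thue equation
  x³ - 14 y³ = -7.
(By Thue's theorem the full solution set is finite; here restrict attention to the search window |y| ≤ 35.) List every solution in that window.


The equation is x³ - 14y³ = -7. For fixed y, x³ = 14·y³ − 7, so a solution requires the RHS to be a perfect cube.
Strategy: iterate y from -35 to 35, compute RHS = 14·y³ − 7, and check whether it is a (positive or negative) perfect cube.
Check small values of y:
  y = 0: RHS = -7 is not a perfect cube.
  y = 1: RHS = 7 is not a perfect cube.
  y = -1: RHS = -21 is not a perfect cube.
  y = 2: RHS = 105 is not a perfect cube.
  y = -2: RHS = -119 is not a perfect cube.
  y = 3: RHS = 371 is not a perfect cube.
  y = -3: RHS = -385 is not a perfect cube.
Continuing the search up to |y| = 35 finds no solutions either.
No (x, y) in the scanned range satisfies the equation.

No integer solutions with |y| ≤ 35.


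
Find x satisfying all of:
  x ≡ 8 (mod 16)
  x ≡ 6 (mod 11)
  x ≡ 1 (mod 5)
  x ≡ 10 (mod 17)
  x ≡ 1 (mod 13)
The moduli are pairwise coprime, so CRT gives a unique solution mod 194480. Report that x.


Product of moduli M = 16 · 11 · 5 · 17 · 13 = 194480.
Merge one congruence at a time:
  Start: x ≡ 8 (mod 16).
  Combine with x ≡ 6 (mod 11); new modulus lcm = 176.
    Write x = 8 + 16·t and substitute into x ≡ 6 (mod 11): 16·t ≡ 6 − 8 = -2 (mod 11).
    Reduce coefficients mod 11: 5·t ≡ 9 (mod 11).
    The inverse of 5 mod 11 is 9 (since 5·9 = 45 = 4·11 + 1), so t ≡ 9·9 = 81 ≡ 4 (mod 11).
    Then x = 8 + 16·4 = 72, valid modulo lcm(16, 11) = 176: x ≡ 72 (mod 176).
  Combine with x ≡ 1 (mod 5); new modulus lcm = 880.
    Write x = 72 + 176·t and substitute into x ≡ 1 (mod 5): 176·t ≡ 1 − 72 = -71 (mod 5).
    Reduce coefficients mod 5: 1·t ≡ 4 (mod 5).
    So t ≡ 4 (mod 5).
    Then x = 72 + 176·4 = 776, valid modulo lcm(176, 5) = 880: x ≡ 776 (mod 880).
  Combine with x ≡ 10 (mod 17); new modulus lcm = 14960.
    Write x = 776 + 880·t and substitute into x ≡ 10 (mod 17): 880·t ≡ 10 − 776 = -766 (mod 17).
    Reduce coefficients mod 17: 13·t ≡ 16 (mod 17).
    The inverse of 13 mod 17 is 4 (since 13·4 = 52 = 3·17 + 1), so t ≡ 4·16 = 64 ≡ 13 (mod 17).
    Then x = 776 + 880·13 = 12216, valid modulo lcm(880, 17) = 14960: x ≡ 12216 (mod 14960).
  Combine with x ≡ 1 (mod 13); new modulus lcm = 194480.
    Write x = 12216 + 14960·t and substitute into x ≡ 1 (mod 13): 14960·t ≡ 1 − 12216 = -12215 (mod 13).
    Reduce coefficients mod 13: 10·t ≡ 5 (mod 13).
    The inverse of 10 mod 13 is 4 (since 10·4 = 40 = 3·13 + 1), so t ≡ 4·5 = 20 ≡ 7 (mod 13).
    Then x = 12216 + 14960·7 = 116936, valid modulo lcm(14960, 13) = 194480: x ≡ 116936 (mod 194480).
Verify against each original: 116936 mod 16 = 8, 116936 mod 11 = 6, 116936 mod 5 = 1, 116936 mod 17 = 10, 116936 mod 13 = 1.

x ≡ 116936 (mod 194480).


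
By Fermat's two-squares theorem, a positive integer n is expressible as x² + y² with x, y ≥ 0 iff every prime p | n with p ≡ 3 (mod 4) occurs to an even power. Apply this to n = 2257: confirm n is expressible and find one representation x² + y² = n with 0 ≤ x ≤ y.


Step 1: Factor n = 2257 = 37 · 61.
Step 2: Check the mod-4 condition on each prime factor: 37 ≡ 1 (mod 4), exponent 1; 61 ≡ 1 (mod 4), exponent 1.
All primes ≡ 3 (mod 4) appear to even exponent (or don't appear), so by the two-squares theorem n IS expressible as a sum of two squares.
Step 3: Build a representation. Here n = 37 · 61 is a product of primes ≡ 1 (mod 4). Each prime p ≡ 1 (mod 4) is itself a sum of two squares; find a² by testing p − a² for a perfect square:
  37: 37 − 1² = 36 = 6² ⇒ 37 = 1² + 6².
  61: 61 − 1² = 60, 61 − 2² = 57, 61 − 3² = 52, 61 − 4² = 45, 61 − 5² = 36 = 6² ⇒ 61 = 5² + 6².
  Combine using the Brahmagupta–Fibonacci identity (a² + b²)(c² + d²) = (ac − bd)² + (ad + bc)² = (ac + bd)² + (ad − bc)²:
  37 · 61 = 2257: from (1² + 6²)(5² + 6²), take (1·5 − 6·6, 1·6 + 6·5) = (5 − 36, 6 + 30) = (-31, 36); dropping signs (only squares matter) gives (31, 36); check 31² + 36² = 961 + 1296 = 2257 ✓.
Step 4: Order so x ≤ y and verify: 31² + 36² = 961 + 1296 = 2257 = n. ✓

n = 2257 = 31² + 36² (one valid representation with x ≤ y).


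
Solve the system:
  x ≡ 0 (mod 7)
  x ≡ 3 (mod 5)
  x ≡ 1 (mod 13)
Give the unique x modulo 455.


Moduli 7, 5, 13 are pairwise coprime; by CRT there is a unique solution modulo M = 7 · 5 · 13 = 455.
Solve pairwise, accumulating the modulus:
  Start with x ≡ 0 (mod 7).
  Combine with x ≡ 3 (mod 5): since gcd(7, 5) = 1, we get a unique residue mod 35.
    Write x = 0 + 7·t and substitute into x ≡ 3 (mod 5): 7·t ≡ 3 − 0 = 3 (mod 5).
    Reduce coefficients mod 5: 2·t ≡ 3 (mod 5).
    The inverse of 2 mod 5 is 3 (since 2·3 = 6 = 1·5 + 1), so t ≡ 3·3 = 9 ≡ 4 (mod 5).
    Then x = 0 + 7·4 = 28, valid modulo lcm(7, 5) = 35: x ≡ 28 (mod 35).
  Combine with x ≡ 1 (mod 13): since gcd(35, 13) = 1, we get a unique residue mod 455.
    Write x = 28 + 35·t and substitute into x ≡ 1 (mod 13): 35·t ≡ 1 − 28 = -27 (mod 13).
    Reduce coefficients mod 13: 9·t ≡ 12 (mod 13).
    The inverse of 9 mod 13 is 3 (since 9·3 = 27 = 2·13 + 1), so t ≡ 3·12 = 36 ≡ 10 (mod 13).
    Then x = 28 + 35·10 = 378, valid modulo lcm(35, 13) = 455: x ≡ 378 (mod 455).
Verify: 378 mod 7 = 0 ✓, 378 mod 5 = 3 ✓, 378 mod 13 = 1 ✓.

x ≡ 378 (mod 455).


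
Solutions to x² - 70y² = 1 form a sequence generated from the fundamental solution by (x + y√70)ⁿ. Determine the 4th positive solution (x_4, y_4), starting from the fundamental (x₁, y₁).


Step 1: Find the fundamental solution (x₁, y₁) of x² - 70y² = 1.
  Expand √70 as a continued fraction. a₀ = ⌊√70⌋ = 8; iterate m_{k+1} = d_k·a_k − m_k, d_{k+1} = (70 − m_{k+1}²)/d_k, a_{k+1} = ⌊(a₀ + m_{k+1})/d_{k+1}⌋ (starting m₀ = 0, d₀ = 1), with convergents p_k = a_k·p_{k-1} + p_{k-2}, q_k = a_k·q_{k-1} + q_{k-2} (p₋₁ = 1, q₋₁ = 0):
  k = 0: a₀ = 8; p₀/q₀ = 8/1; p₀² − 70·q₀² = 64 − 70 = -6.
  k = 1: m = 8, d = 6, a = ⌊(8 + 8)/6⌋ = 2; p/q = (2·8 + 1)/(2·1 + 0) = 17/2; p² − 70·q² = 289 − 280 = 9.
  k = 2: m = 4, d = 9, a = ⌊(8 + 4)/9⌋ = 1; p/q = (1·17 + 8)/(1·2 + 1) = 25/3; p² − 70·q² = 625 − 630 = -5.
  k = 3: m = 5, d = 5, a = ⌊(8 + 5)/5⌋ = 2; p/q = (2·25 + 17)/(2·3 + 2) = 67/8; p² − 70·q² = 4489 − 4480 = 9.
  k = 4: m = 5, d = 9, a = ⌊(8 + 5)/9⌋ = 1; p/q = (1·67 + 25)/(1·8 + 3) = 92/11; p² − 70·q² = 8464 − 8470 = -6.
  k = 5: m = 4, d = 6, a = ⌊(8 + 4)/6⌋ = 2; p/q = (2·92 + 67)/(2·11 + 8) = 251/30; p² − 70·q² = 63001 − 63000 = 1.
  The first convergent with p² − 70·q² = 1 gives the fundamental solution (x₁, y₁) = (251, 30).
Step 2: Apply the recurrence (x_{n+1}, y_{n+1}) = (x₁x_n + 70y₁y_n, x₁y_n + y₁x_n) repeatedly.
  From (x_1, y_1) = (251, 30): x_2 = 251·251 + 70·30·30 = 126001; y_2 = 251·30 + 30·251 = 15060.
  From (x_2, y_2) = (126001, 15060): x_3 = 251·126001 + 70·30·15060 = 63252251; y_3 = 251·15060 + 30·126001 = 7560090.
  From (x_3, y_3) = (63252251, 7560090): x_4 = 251·63252251 + 70·30·7560090 = 31752504001; y_4 = 251·7560090 + 30·63252251 = 3795150120.
Step 3: Verify x_4² - 70·y_4² = 1008221510333521008001 - 1008221510333521008000 = 1 (should be 1). ✓

(x_1, y_1) = (251, 30); (x_4, y_4) = (31752504001, 3795150120).


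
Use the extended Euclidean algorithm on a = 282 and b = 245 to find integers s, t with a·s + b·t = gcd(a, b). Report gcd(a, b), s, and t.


Euclidean algorithm on (282, 245) — divide until remainder is 0:
  282 = 1 · 245 + 37
  245 = 6 · 37 + 23
  37 = 1 · 23 + 14
  23 = 1 · 14 + 9
  14 = 1 · 9 + 5
  9 = 1 · 5 + 4
  5 = 1 · 4 + 1
  4 = 4 · 1 + 0
gcd(282, 245) = 1.
Track Bezout coefficients alongside the remainders: start with r₀ = 282 = a·1 + b·0 (s = 1, t = 0) and r₁ = 245 = a·0 + b·1 (s = 0, t = 1); each new remainder r_{k+1} = r_{k-1} − q_k·r_k inherits s_{k+1} = s_{k-1} − q_k·s_k, t_{k+1} = t_{k-1} − q_k·t_k, so r_k = a·s_k + b·t_k at every step:
  q = 1: r = 37, s = 1 − 1·0 = 1, t = 0 − 1·1 = -1  (check: 282·1 + 245·(-1) = 37)
  q = 6: r = 23, s = 0 − 6·1 = -6, t = 1 − 6·(-1) = 7  (check: 282·(-6) + 245·7 = 23)
  q = 1: r = 14, s = 1 − 1·(-6) = 7, t = -1 − 1·7 = -8  (check: 282·7 + 245·(-8) = 14)
  q = 1: r = 9, s = -6 − 1·7 = -13, t = 7 − 1·(-8) = 15  (check: 282·(-13) + 245·15 = 9)
  q = 1: r = 5, s = 7 − 1·(-13) = 20, t = -8 − 1·15 = -23  (check: 282·20 + 245·(-23) = 5)
  q = 1: r = 4, s = -13 − 1·20 = -33, t = 15 − 1·(-23) = 38  (check: 282·(-33) + 245·38 = 4)
  q = 1: r = 1, s = 20 − 1·(-33) = 53, t = -23 − 1·38 = -61  (check: 282·53 + 245·(-61) = 1)
The row with r = 1 (the gcd) gives the Bezout coefficients s = 53, t = -61.
Result: 282 · (53) + 245 · (-61) = 1.

gcd(282, 245) = 1; s = 53, t = -61 (check: 282·53 + 245·(-61) = 1).


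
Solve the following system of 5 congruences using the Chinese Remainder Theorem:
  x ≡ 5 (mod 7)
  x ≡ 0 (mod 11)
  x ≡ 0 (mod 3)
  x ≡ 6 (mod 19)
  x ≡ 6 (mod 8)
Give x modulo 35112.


Product of moduli M = 7 · 11 · 3 · 19 · 8 = 35112.
Merge one congruence at a time:
  Start: x ≡ 5 (mod 7).
  Combine with x ≡ 0 (mod 11); new modulus lcm = 77.
    Write x = 5 + 7·t and substitute into x ≡ 0 (mod 11): 7·t ≡ 0 − 5 = -5 (mod 11).
    Reduce coefficients mod 11: 7·t ≡ 6 (mod 11).
    The inverse of 7 mod 11 is 8 (since 7·8 = 56 = 5·11 + 1), so t ≡ 8·6 = 48 ≡ 4 (mod 11).
    Then x = 5 + 7·4 = 33, valid modulo lcm(7, 11) = 77: x ≡ 33 (mod 77).
  Combine with x ≡ 0 (mod 3); new modulus lcm = 231.
    Write x = 33 + 77·t and substitute into x ≡ 0 (mod 3): 77·t ≡ 0 − 33 = -33 (mod 3).
    Reduce coefficients mod 3: 2·t ≡ 0 (mod 3).
    The inverse of 2 mod 3 is 2 (since 2·2 = 4 = 1·3 + 1), so t ≡ 2·0 = 0 ≡ 0 (mod 3).
    Then x = 33 + 77·0 = 33, valid modulo lcm(77, 3) = 231: x ≡ 33 (mod 231).
  Combine with x ≡ 6 (mod 19); new modulus lcm = 4389.
    Write x = 33 + 231·t and substitute into x ≡ 6 (mod 19): 231·t ≡ 6 − 33 = -27 (mod 19).
    Reduce coefficients mod 19: 3·t ≡ 11 (mod 19).
    The inverse of 3 mod 19 is 13 (since 3·13 = 39 = 2·19 + 1), so t ≡ 13·11 = 143 ≡ 10 (mod 19).
    Then x = 33 + 231·10 = 2343, valid modulo lcm(231, 19) = 4389: x ≡ 2343 (mod 4389).
  Combine with x ≡ 6 (mod 8); new modulus lcm = 35112.
    Write x = 2343 + 4389·t and substitute into x ≡ 6 (mod 8): 4389·t ≡ 6 − 2343 = -2337 (mod 8).
    Reduce coefficients mod 8: 5·t ≡ 7 (mod 8).
    The inverse of 5 mod 8 is 5 (since 5·5 = 25 = 3·8 + 1), so t ≡ 5·7 = 35 ≡ 3 (mod 8).
    Then x = 2343 + 4389·3 = 15510, valid modulo lcm(4389, 8) = 35112: x ≡ 15510 (mod 35112).
Verify against each original: 15510 mod 7 = 5, 15510 mod 11 = 0, 15510 mod 3 = 0, 15510 mod 19 = 6, 15510 mod 8 = 6.

x ≡ 15510 (mod 35112).


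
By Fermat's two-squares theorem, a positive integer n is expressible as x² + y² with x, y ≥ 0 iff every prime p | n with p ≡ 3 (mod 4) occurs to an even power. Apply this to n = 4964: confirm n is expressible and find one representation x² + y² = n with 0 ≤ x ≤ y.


Step 1: Factor n = 4964 = 2^2 · 17 · 73.
Step 2: Check the mod-4 condition on each prime factor: 2 = 2 (special); 17 ≡ 1 (mod 4), exponent 1; 73 ≡ 1 (mod 4), exponent 1.
All primes ≡ 3 (mod 4) appear to even exponent (or don't appear), so by the two-squares theorem n IS expressible as a sum of two squares.
Step 3: Build a representation. Group n = k² · m with k = 2 and m = 17 · 73 = 1241 (a product of primes ≡ 1 (mod 4)); a representation of m scales to one of n via (k·x)² + (k·y)² = k²(x² + y²). Each prime p ≡ 1 (mod 4) is itself a sum of two squares; find a² by testing p − a² for a perfect square:
  17: 17 − 1² = 16 = 4² ⇒ 17 = 1² + 4².
  73: 73 − 1² = 72, 73 − 2² = 69, 73 − 3² = 64 = 8² ⇒ 73 = 3² + 8².
  Combine using the Brahmagupta–Fibonacci identity (a² + b²)(c² + d²) = (ac − bd)² + (ad + bc)² = (ac + bd)² + (ad − bc)²:
  17 · 73 = 1241: from (1² + 4²)(3² + 8²), take (1·3 − 4·8, 1·8 + 4·3) = (3 − 32, 8 + 12) = (-29, 20); dropping signs (only squares matter) gives (29, 20); check 29² + 20² = 841 + 400 = 1241 ✓.
  Scale by k = 2: (2·29, 2·20) = (58, 40).
Step 4: Order so x ≤ y and verify: 40² + 58² = 1600 + 3364 = 4964 = n. ✓

n = 4964 = 40² + 58² (one valid representation with x ≤ y).


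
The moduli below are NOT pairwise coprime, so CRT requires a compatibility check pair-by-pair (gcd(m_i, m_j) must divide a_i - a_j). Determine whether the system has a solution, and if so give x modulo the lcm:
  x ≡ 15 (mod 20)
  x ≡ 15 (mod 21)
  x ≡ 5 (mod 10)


Moduli 20, 21, 10 are not pairwise coprime, so CRT works modulo lcm(m_i) when all pairwise compatibility conditions hold.
Pairwise compatibility: gcd(m_i, m_j) must divide a_i - a_j for every pair.
Merge one congruence at a time:
  Start: x ≡ 15 (mod 20).
  Combine with x ≡ 15 (mod 21): gcd(20, 21) = 1; 15 - 15 = 0, which IS divisible by 1, so compatible.
    Write x = 15 + 20·t and substitute into x ≡ 15 (mod 21): 20·t ≡ 15 − 15 = 0 (mod 21).
    The inverse of 20 mod 21 is 20 (since 20·20 = 400 = 19·21 + 1), so t ≡ 20·0 = 0 ≡ 0 (mod 21).
    Then x = 15 + 20·0 = 15, valid modulo lcm(20, 21) = 420: x ≡ 15 (mod 420).
  Combine with x ≡ 5 (mod 10): gcd(420, 10) = 10; 5 - 15 = -10, which IS divisible by 10, so compatible.
    Write x = 15 + 420·t and substitute into x ≡ 5 (mod 10): 420·t ≡ 5 − 15 = -10 (mod 10).
    Divide the congruence (and modulus) by g = 10: 42·t ≡ -1 (mod 1).
    Modulo 1 every t works; take t = 0.
    Then x = 15 + 420·0 = 15, valid modulo lcm(420, 10) = 420: x ≡ 15 (mod 420).
Verify: 15 mod 20 = 15, 15 mod 21 = 15, 15 mod 10 = 5.

x ≡ 15 (mod 420).


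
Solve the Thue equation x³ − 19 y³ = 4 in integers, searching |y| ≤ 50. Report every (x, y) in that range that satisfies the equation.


The equation is x³ - 19y³ = 4. For fixed y, x³ = 19·y³ + 4, so a solution requires the RHS to be a perfect cube.
Strategy: iterate y from -50 to 50, compute RHS = 19·y³ + 4, and check whether it is a (positive or negative) perfect cube.
Check small values of y:
  y = 0: RHS = 4 is not a perfect cube.
  y = 1: RHS = 23 is not a perfect cube.
  y = -1: RHS = -15 is not a perfect cube.
  y = 2: RHS = 156 is not a perfect cube.
  y = -2: RHS = -148 is not a perfect cube.
  y = 3: RHS = 517 is not a perfect cube.
  y = -3: RHS = -509 is not a perfect cube.
Continuing the search up to |y| = 50 finds no solutions either.
No (x, y) in the scanned range satisfies the equation.

No integer solutions with |y| ≤ 50.


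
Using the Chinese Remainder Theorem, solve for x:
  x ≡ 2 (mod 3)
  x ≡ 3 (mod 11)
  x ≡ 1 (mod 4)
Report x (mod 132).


Moduli 3, 11, 4 are pairwise coprime; by CRT there is a unique solution modulo M = 3 · 11 · 4 = 132.
Solve pairwise, accumulating the modulus:
  Start with x ≡ 2 (mod 3).
  Combine with x ≡ 3 (mod 11): since gcd(3, 11) = 1, we get a unique residue mod 33.
    Write x = 2 + 3·t and substitute into x ≡ 3 (mod 11): 3·t ≡ 3 − 2 = 1 (mod 11).
    The inverse of 3 mod 11 is 4 (since 3·4 = 12 = 1·11 + 1), so t ≡ 4·1 = 4 ≡ 4 (mod 11).
    Then x = 2 + 3·4 = 14, valid modulo lcm(3, 11) = 33: x ≡ 14 (mod 33).
  Combine with x ≡ 1 (mod 4): since gcd(33, 4) = 1, we get a unique residue mod 132.
    Write x = 14 + 33·t and substitute into x ≡ 1 (mod 4): 33·t ≡ 1 − 14 = -13 (mod 4).
    Reduce coefficients mod 4: 1·t ≡ 3 (mod 4).
    So t ≡ 3 (mod 4).
    Then x = 14 + 33·3 = 113, valid modulo lcm(33, 4) = 132: x ≡ 113 (mod 132).
Verify: 113 mod 3 = 2 ✓, 113 mod 11 = 3 ✓, 113 mod 4 = 1 ✓.

x ≡ 113 (mod 132).


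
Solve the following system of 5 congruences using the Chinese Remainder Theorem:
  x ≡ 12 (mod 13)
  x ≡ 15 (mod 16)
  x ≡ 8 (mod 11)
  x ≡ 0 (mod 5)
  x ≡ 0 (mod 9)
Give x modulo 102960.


Product of moduli M = 13 · 16 · 11 · 5 · 9 = 102960.
Merge one congruence at a time:
  Start: x ≡ 12 (mod 13).
  Combine with x ≡ 15 (mod 16); new modulus lcm = 208.
    Write x = 12 + 13·t and substitute into x ≡ 15 (mod 16): 13·t ≡ 15 − 12 = 3 (mod 16).
    The inverse of 13 mod 16 is 5 (since 13·5 = 65 = 4·16 + 1), so t ≡ 5·3 = 15 ≡ 15 (mod 16).
    Then x = 12 + 13·15 = 207, valid modulo lcm(13, 16) = 208: x ≡ 207 (mod 208).
  Combine with x ≡ 8 (mod 11); new modulus lcm = 2288.
    Write x = 207 + 208·t and substitute into x ≡ 8 (mod 11): 208·t ≡ 8 − 207 = -199 (mod 11).
    Reduce coefficients mod 11: 10·t ≡ 10 (mod 11).
    The inverse of 10 mod 11 is 10 (since 10·10 = 100 = 9·11 + 1), so t ≡ 10·10 = 100 ≡ 1 (mod 11).
    Then x = 207 + 208·1 = 415, valid modulo lcm(208, 11) = 2288: x ≡ 415 (mod 2288).
  Combine with x ≡ 0 (mod 5); new modulus lcm = 11440.
    Write x = 415 + 2288·t and substitute into x ≡ 0 (mod 5): 2288·t ≡ 0 − 415 = -415 (mod 5).
    Reduce coefficients mod 5: 3·t ≡ 0 (mod 5).
    The inverse of 3 mod 5 is 2 (since 3·2 = 6 = 1·5 + 1), so t ≡ 2·0 = 0 ≡ 0 (mod 5).
    Then x = 415 + 2288·0 = 415, valid modulo lcm(2288, 5) = 11440: x ≡ 415 (mod 11440).
  Combine with x ≡ 0 (mod 9); new modulus lcm = 102960.
    Write x = 415 + 11440·t and substitute into x ≡ 0 (mod 9): 11440·t ≡ 0 − 415 = -415 (mod 9).
    Reduce coefficients mod 9: 1·t ≡ 8 (mod 9).
    So t ≡ 8 (mod 9).
    Then x = 415 + 11440·8 = 91935, valid modulo lcm(11440, 9) = 102960: x ≡ 91935 (mod 102960).
Verify against each original: 91935 mod 13 = 12, 91935 mod 16 = 15, 91935 mod 11 = 8, 91935 mod 5 = 0, 91935 mod 9 = 0.

x ≡ 91935 (mod 102960).


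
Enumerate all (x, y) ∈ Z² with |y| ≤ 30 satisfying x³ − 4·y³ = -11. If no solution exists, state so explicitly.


The equation is x³ - 4y³ = -11. For fixed y, x³ = 4·y³ − 11, so a solution requires the RHS to be a perfect cube.
Strategy: iterate y from -30 to 30, compute RHS = 4·y³ − 11, and check whether it is a (positive or negative) perfect cube.
Check small values of y:
  y = 0: RHS = -11 is not a perfect cube.
  y = 1: RHS = -7 is not a perfect cube.
  y = -1: RHS = -15 is not a perfect cube.
  y = 2: RHS = 21 is not a perfect cube.
  y = -2: RHS = -43 is not a perfect cube.
  y = 3: RHS = 97 is not a perfect cube.
  y = -3: RHS = -119 is not a perfect cube.
Continuing the search up to |y| = 30 finds no solutions either.
No (x, y) in the scanned range satisfies the equation.

No integer solutions with |y| ≤ 30.


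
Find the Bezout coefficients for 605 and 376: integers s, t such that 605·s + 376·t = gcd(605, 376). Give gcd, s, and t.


Euclidean algorithm on (605, 376) — divide until remainder is 0:
  605 = 1 · 376 + 229
  376 = 1 · 229 + 147
  229 = 1 · 147 + 82
  147 = 1 · 82 + 65
  82 = 1 · 65 + 17
  65 = 3 · 17 + 14
  17 = 1 · 14 + 3
  14 = 4 · 3 + 2
  3 = 1 · 2 + 1
  2 = 2 · 1 + 0
gcd(605, 376) = 1.
Track Bezout coefficients alongside the remainders: start with r₀ = 605 = a·1 + b·0 (s = 1, t = 0) and r₁ = 376 = a·0 + b·1 (s = 0, t = 1); each new remainder r_{k+1} = r_{k-1} − q_k·r_k inherits s_{k+1} = s_{k-1} − q_k·s_k, t_{k+1} = t_{k-1} − q_k·t_k, so r_k = a·s_k + b·t_k at every step:
  q = 1: r = 229, s = 1 − 1·0 = 1, t = 0 − 1·1 = -1  (check: 605·1 + 376·(-1) = 229)
  q = 1: r = 147, s = 0 − 1·1 = -1, t = 1 − 1·(-1) = 2  (check: 605·(-1) + 376·2 = 147)
  q = 1: r = 82, s = 1 − 1·(-1) = 2, t = -1 − 1·2 = -3  (check: 605·2 + 376·(-3) = 82)
  q = 1: r = 65, s = -1 − 1·2 = -3, t = 2 − 1·(-3) = 5  (check: 605·(-3) + 376·5 = 65)
  q = 1: r = 17, s = 2 − 1·(-3) = 5, t = -3 − 1·5 = -8  (check: 605·5 + 376·(-8) = 17)
  q = 3: r = 14, s = -3 − 3·5 = -18, t = 5 − 3·(-8) = 29  (check: 605·(-18) + 376·29 = 14)
  q = 1: r = 3, s = 5 − 1·(-18) = 23, t = -8 − 1·29 = -37  (check: 605·23 + 376·(-37) = 3)
  q = 4: r = 2, s = -18 − 4·23 = -110, t = 29 − 4·(-37) = 177  (check: 605·(-110) + 376·177 = 2)
  q = 1: r = 1, s = 23 − 1·(-110) = 133, t = -37 − 1·177 = -214  (check: 605·133 + 376·(-214) = 1)
The row with r = 1 (the gcd) gives the Bezout coefficients s = 133, t = -214.
Result: 605 · (133) + 376 · (-214) = 1.

gcd(605, 376) = 1; s = 133, t = -214 (check: 605·133 + 376·(-214) = 1).


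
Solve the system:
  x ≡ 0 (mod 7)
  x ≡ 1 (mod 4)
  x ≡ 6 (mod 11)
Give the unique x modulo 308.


Moduli 7, 4, 11 are pairwise coprime; by CRT there is a unique solution modulo M = 7 · 4 · 11 = 308.
Solve pairwise, accumulating the modulus:
  Start with x ≡ 0 (mod 7).
  Combine with x ≡ 1 (mod 4): since gcd(7, 4) = 1, we get a unique residue mod 28.
    Write x = 0 + 7·t and substitute into x ≡ 1 (mod 4): 7·t ≡ 1 − 0 = 1 (mod 4).
    Reduce coefficients mod 4: 3·t ≡ 1 (mod 4).
    The inverse of 3 mod 4 is 3 (since 3·3 = 9 = 2·4 + 1), so t ≡ 3·1 = 3 ≡ 3 (mod 4).
    Then x = 0 + 7·3 = 21, valid modulo lcm(7, 4) = 28: x ≡ 21 (mod 28).
  Combine with x ≡ 6 (mod 11): since gcd(28, 11) = 1, we get a unique residue mod 308.
    Write x = 21 + 28·t and substitute into x ≡ 6 (mod 11): 28·t ≡ 6 − 21 = -15 (mod 11).
    Reduce coefficients mod 11: 6·t ≡ 7 (mod 11).
    The inverse of 6 mod 11 is 2 (since 6·2 = 12 = 1·11 + 1), so t ≡ 2·7 = 14 ≡ 3 (mod 11).
    Then x = 21 + 28·3 = 105, valid modulo lcm(28, 11) = 308: x ≡ 105 (mod 308).
Verify: 105 mod 7 = 0 ✓, 105 mod 4 = 1 ✓, 105 mod 11 = 6 ✓.

x ≡ 105 (mod 308).
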